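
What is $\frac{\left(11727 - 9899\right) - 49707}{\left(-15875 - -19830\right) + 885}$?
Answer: $- \frac{47879}{4840} \approx -9.8923$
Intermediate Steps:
$\frac{\left(11727 - 9899\right) - 49707}{\left(-15875 - -19830\right) + 885} = \frac{1828 - 49707}{\left(-15875 + 19830\right) + 885} = - \frac{47879}{3955 + 885} = - \frac{47879}{4840}$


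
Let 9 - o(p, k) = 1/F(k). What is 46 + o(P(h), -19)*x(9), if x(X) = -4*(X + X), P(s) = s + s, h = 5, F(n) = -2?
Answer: -638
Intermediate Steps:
P(s) = 2*s
o(p, k) = 19/2 (o(p, k) = 9 - 1/(-2) = 9 - 1*(-1/2) = 9 + 1/2 = 19/2)
x(X) = -8*X
46 + o(P(h), -19)*x(9) = 46 + 19*(-8*9)/2 = 46 + (19/2)*(-72) = 46 - 684 = -638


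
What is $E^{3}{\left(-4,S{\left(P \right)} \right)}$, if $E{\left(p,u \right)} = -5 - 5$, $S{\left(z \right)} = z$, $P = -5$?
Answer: $-1000$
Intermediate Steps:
$E{\left(p,u \right)} = -10$ ($E{\left(p,u \right)} = -5 - 5 = -10$)
$E^{3}{\left(-4,S{\left(P \right)} \right)} = \left(-10\right)^{3} = -1000$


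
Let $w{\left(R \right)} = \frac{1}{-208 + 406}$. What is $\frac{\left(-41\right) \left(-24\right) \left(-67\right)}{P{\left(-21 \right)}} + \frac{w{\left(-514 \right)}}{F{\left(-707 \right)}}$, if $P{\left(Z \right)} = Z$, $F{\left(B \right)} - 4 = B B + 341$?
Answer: $\frac{2176468142119}{693268884} \approx 3139.4$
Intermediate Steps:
$w{\left(R \right)} = \frac{1}{198}$
$F{\left(B \right)} = 345 + B^{2}$ ($F{\left(B \right)} = 4 + \left(B B + 341\right) = 4 + \left(B^{2} + 341\right) = 4 + \left(341 + B^{2}\right) = 345 + B^{2}$)
$\frac{\left(-41\right) \left(-24\right) \left(-67\right)}{P{\left(-21 \right)}} + \frac{w{\left(-514 \right)}}{F{\left(-707 \right)}} = \frac{\left(-41\right) \left(-24\right) \left(-67\right)}{-21} + \frac{1}{198 \left(345 + \left(-707\right)^{2}\right)} = 984 \left(-67\right) \left(- \frac{1}{21}\right) + \frac{1}{198 \left(345 + 499849\right)} = \left(-65928\right) \left(- \frac{1}{21}\right) + \frac{1}{198 \cdot 500194} = \frac{21976}{7} + \frac{1}{198} \cdot \frac{1}{500194} = \frac{21976}{7} + \frac{1}{99038412} = \frac{2176468142119}{693268884}$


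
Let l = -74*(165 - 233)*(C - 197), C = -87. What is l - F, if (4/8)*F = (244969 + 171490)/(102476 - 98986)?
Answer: -2494175019/1745 ≈ -1.4293e+6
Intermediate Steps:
l = -1429088 (l = -74*(165 - 233)*(-87 - 197) = -(-5032)*(-284) = -74*19312 = -1429088)
F = 416459/1745 (F = 2*((244969 + 171490)/(102476 - 98986)) = 2*(416459/3490) = 416459/1745 ≈ 238.66)
l - F = -1429088 - 1*416459/1745 = -1429088 - 416459/1745 = -2494175019/1745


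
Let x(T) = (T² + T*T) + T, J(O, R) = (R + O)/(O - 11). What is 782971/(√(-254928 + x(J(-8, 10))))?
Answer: -14876449*I*√92029038/92029038 ≈ -1550.7*I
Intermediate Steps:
J(O, R) = (O + R)/(-11 + O)
x(T) = T + 2*T² (x(T) = (T² + T²) + T = 2*T² + T = T + 2*T²)
782971/(√(-254928 + x(J(-8, 10)))) = 782971/(√(-254928 + ((-8 + 10)/(-11 - 8))*(1 + 2*((-8 + 10)/(-11 - 8))))) = 782971/(√(-254928 + (2/(-19))*(1 + 2*(2/(-19))))) = 782971/(√(-254928 + (-1/19*2)*(1 + 2*(-1/19*2)))) = 782971/(√(-254928 - 2*(1 + 2*(-2/19))/19)) = 782971/(√(-254928 - 2*(1 - 4/19)/19)) = 782971/(√(-254928 - 2/19*15/19)) = 782971/(√(-254928 - 30/361)) = 782971/(√(-92029038/361)) = 782971/((I*√92029038/19)) = 782971*(-19*I*√92029038/92029038) = -14876449*I*√92029038/92029038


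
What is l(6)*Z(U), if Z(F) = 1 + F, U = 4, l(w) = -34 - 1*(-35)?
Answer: 5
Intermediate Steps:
l(w) = 1 (l(w) = -34 + 35 = 1)
l(6)*Z(U) = 1*(1 + 4) = 1*5 = 5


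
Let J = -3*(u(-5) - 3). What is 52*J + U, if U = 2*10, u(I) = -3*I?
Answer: -1852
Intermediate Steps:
U = 20
J = -36 (J = -3*(-3*(-5) - 3) = -3*(15 - 3) = -3*12 = -36)
52*J + U = 52*(-36) + 20 = -1872 + 20 = -1852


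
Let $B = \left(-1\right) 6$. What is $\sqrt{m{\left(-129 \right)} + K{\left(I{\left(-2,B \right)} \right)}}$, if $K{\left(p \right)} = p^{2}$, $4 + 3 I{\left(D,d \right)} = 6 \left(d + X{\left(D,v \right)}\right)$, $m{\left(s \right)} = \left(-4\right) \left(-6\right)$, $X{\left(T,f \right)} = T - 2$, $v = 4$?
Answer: $\frac{14 \sqrt{22}}{3} \approx 21.889$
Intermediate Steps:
$X{\left(T,f \right)} = -2 + T$
$B = -6$
$m{\left(s \right)} = 24$
$I{\left(D,d \right)} = - \frac{16}{3} + 2 D + 2 d$ ($I{\left(D,d \right)} = - \frac{4}{3} + \frac{6 \left(d + \left(-2 + D\right)\right)}{3} = - \frac{4}{3} + \frac{6 \left(-2 + D + d\right)}{3} = - \frac{4}{3} + \frac{-12 + 6 D + 6 d}{3} = - \frac{4}{3} + \left(-4 + 2 D + 2 d\right) = - \frac{16}{3} + 2 D + 2 d$)
$\sqrt{m{\left(-129 \right)} + K{\left(I{\left(-2,B \right)} \right)}} = \sqrt{24 + \left(- \frac{16}{3} + 2 \left(-2\right) + 2 \left(-6\right)\right)^{2}} = \sqrt{24 + \left(- \frac{16}{3} - 4 - 12\right)^{2}} = \sqrt{24 + \left(- \frac{64}{3}\right)^{2}} = \sqrt{24 + \frac{4096}{9}} = \sqrt{\frac{4312}{9}} = \frac{14 \sqrt{22}}{3}$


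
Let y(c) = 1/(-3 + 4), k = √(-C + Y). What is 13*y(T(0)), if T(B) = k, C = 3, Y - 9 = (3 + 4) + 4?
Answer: 13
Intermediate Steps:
Y = 20 (Y = 9 + ((3 + 4) + 4) = 9 + (7 + 4) = 9 + 11 = 20)
k = √17 (k = √(-1*3 + 20) = √(-3 + 20) = √17 ≈ 4.1231)
T(B) = √17
y(c) = 1 (y(c) = 1/1 = 1)
13*y(T(0)) = 13*1 = 13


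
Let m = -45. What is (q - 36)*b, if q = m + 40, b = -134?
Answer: 5494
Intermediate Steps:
q = -5 (q = -45 + 40 = -5)
(q - 36)*b = (-5 - 36)*(-134) = -41*(-134) = 5494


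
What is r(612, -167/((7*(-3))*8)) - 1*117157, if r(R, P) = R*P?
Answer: -1631681/14 ≈ -1.1655e+5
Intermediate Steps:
r(R, P) = P*R
r(612, -167/((7*(-3))*8)) - 1*117157 = -167/((7*(-3))*8)*612 - 1*117157 = -167/((-21*8))*612 - 117157 = -167/(-168)*612 - 117157 = -167*(-1/168)*612 - 117157 = (167/168)*612 - 117157 = 8517/14 - 117157 = -1631681/14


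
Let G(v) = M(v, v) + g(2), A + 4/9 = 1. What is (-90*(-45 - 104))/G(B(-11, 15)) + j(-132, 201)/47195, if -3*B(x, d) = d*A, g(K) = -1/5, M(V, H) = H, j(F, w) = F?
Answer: -14239920219/3162065 ≈ -4503.4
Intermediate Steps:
A = 5/9 (A = -4/9 + 1 = 5/9 ≈ 0.55556)
g(K) = -1/5 (g(K) = -1*1/5 = -1/5)
B(x, d) = -5*d/27 (B(x, d) = -d*5/(3*9) = -5*d/27)
G(v) = -1/5 + v (G(v) = v - 1/5 = -1/5 + v)
(-90*(-45 - 104))/G(B(-11, 15)) + j(-132, 201)/47195 = (-90*(-45 - 104))/(-1/5 - 5/27*15) - 132/47195 = (-90*(-149))/(-1/5 - 25/9) - 132*1/47195 = 13410/(-134/45) - 132/47195 = 13410*(-45/134) - 132/47195 = -301725/67 - 132/47195 = -14239920219/3162065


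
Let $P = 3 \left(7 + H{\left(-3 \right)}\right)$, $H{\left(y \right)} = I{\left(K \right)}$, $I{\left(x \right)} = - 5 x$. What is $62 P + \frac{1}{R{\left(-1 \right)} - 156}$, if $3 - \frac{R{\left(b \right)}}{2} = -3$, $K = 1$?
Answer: $\frac{53567}{144} \approx 371.99$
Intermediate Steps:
$R{\left(b \right)} = 12$ ($R{\left(b \right)} = 6 - -6 = 6 + 6 = 12$)
$H{\left(y \right)} = -5$ ($H{\left(y \right)} = \left(-5\right) 1 = -5$)
$P = 6$ ($P = 3 \left(7 - 5\right) = 3 \cdot 2 = 6$)
$62 P + \frac{1}{R{\left(-1 \right)} - 156} = 62 \cdot 6 + \frac{1}{12 - 156} = 372 + \frac{1}{-144} = 372 - \frac{1}{144} = \frac{53567}{144}$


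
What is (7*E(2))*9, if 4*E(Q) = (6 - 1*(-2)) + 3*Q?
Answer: 441/2 ≈ 220.50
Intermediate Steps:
E(Q) = 2 + 3*Q/4 (E(Q) = ((6 - 1*(-2)) + 3*Q)/4 = ((6 + 2) + 3*Q)/4 = (8 + 3*Q)/4 = 2 + 3*Q/4)
(7*E(2))*9 = (7*(2 + (¾)*2))*9 = (7*(2 + 3/2))*9 = (7*(7/2))*9 = (49/2)*9 = 441/2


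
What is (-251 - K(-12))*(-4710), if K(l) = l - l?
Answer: 1182210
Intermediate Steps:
K(l) = 0
(-251 - K(-12))*(-4710) = (-251 - 1*0)*(-4710) = (-251 + 0)*(-4710) = -251*(-4710) = 1182210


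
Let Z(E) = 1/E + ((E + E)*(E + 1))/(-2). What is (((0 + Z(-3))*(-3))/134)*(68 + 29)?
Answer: 1843/134 ≈ 13.754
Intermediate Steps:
Z(E) = 1/E - E*(1 + E) (Z(E) = 1/E + ((2*E)*(1 + E))*(-½) = 1/E + (2*E*(1 + E))*(-½) = 1/E - E*(1 + E))
(((0 + Z(-3))*(-3))/134)*(68 + 29) = (((0 + (1/(-3) - 1*(-3) - 1*(-3)²))*(-3))/134)*(68 + 29) = (((0 + (-⅓ + 3 - 1*9))*(-3))*(1/134))*97 = (((0 + (-⅓ + 3 - 9))*(-3))*(1/134))*97 = (((0 - 19/3)*(-3))*(1/134))*97 = (-19/3*(-3)*(1/134))*97 = (19*(1/134))*97 = (19/134)*97 = 1843/134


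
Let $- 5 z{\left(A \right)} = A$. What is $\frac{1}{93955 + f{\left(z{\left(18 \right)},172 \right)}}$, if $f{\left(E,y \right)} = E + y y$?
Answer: $\frac{5}{617677} \approx 8.0949 \cdot 10^{-6}$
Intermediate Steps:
$z{\left(A \right)} = - \frac{A}{5}$
$f{\left(E,y \right)} = E + y^{2}$
$\frac{1}{93955 + f{\left(z{\left(18 \right)},172 \right)}} = \frac{1}{93955 + \left(\left(- \frac{1}{5}\right) 18 + 172^{2}\right)} = \frac{1}{93955 + \left(- \frac{18}{5} + 29584\right)} = \frac{1}{93955 + \frac{147902}{5}} = \frac{1}{\frac{617677}{5}} = \frac{5}{617677}$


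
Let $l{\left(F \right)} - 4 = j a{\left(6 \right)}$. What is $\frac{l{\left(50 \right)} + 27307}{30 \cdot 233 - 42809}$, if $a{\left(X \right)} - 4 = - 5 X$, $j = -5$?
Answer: $- \frac{27441}{35819} \approx -0.7661$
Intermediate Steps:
$a{\left(X \right)} = 4 - 5 X$
$l{\left(F \right)} = 134$ ($l{\left(F \right)} = 4 - 5 \left(4 - 30\right) = 4 - -130 = 4 + 130 = 134$)
$\frac{l{\left(50 \right)} + 27307}{30 \cdot 233 - 42809} = \frac{134 + 27307}{30 \cdot 233 - 42809} = \frac{27441}{6990 - 42809} = \frac{27441}{-35819} = 27441 \left(- \frac{1}{35819}\right) = - \frac{27441}{35819}$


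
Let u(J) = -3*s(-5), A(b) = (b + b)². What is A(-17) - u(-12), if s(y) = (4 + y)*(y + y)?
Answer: 1186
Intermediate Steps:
A(b) = 4*b² (A(b) = (2*b)² = 4*b²)
s(y) = 2*y*(4 + y) (s(y) = (4 + y)*(2*y) = 2*y*(4 + y))
u(J) = -30 (u(J) = -6*(-5)*(4 - 5) = -6*(-5)*(-1) = -3*10 = -30)
A(-17) - u(-12) = 4*(-17)² - 1*(-30) = 4*289 + 30 = 1156 + 30 = 1186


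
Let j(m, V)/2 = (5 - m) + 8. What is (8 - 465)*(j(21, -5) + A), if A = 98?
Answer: -37474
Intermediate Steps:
j(m, V) = 26 - 2*m (j(m, V) = 2*((5 - m) + 8) = 2*(13 - m) = 26 - 2*m)
(8 - 465)*(j(21, -5) + A) = (8 - 465)*((26 - 2*21) + 98) = -457*((26 - 42) + 98) = -457*(-16 + 98) = -457*82 = -37474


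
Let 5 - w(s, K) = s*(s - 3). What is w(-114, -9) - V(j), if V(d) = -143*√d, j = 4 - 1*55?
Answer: -13333 + 143*I*√51 ≈ -13333.0 + 1021.2*I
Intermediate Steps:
j = -51 (j = 4 - 55 = -51)
w(s, K) = 5 - s*(-3 + s) (w(s, K) = 5 - s*(s - 3) = 5 - s*(-3 + s))
w(-114, -9) - V(j) = (5 - 1*(-114)² + 3*(-114)) - (-143)*√(-51) = (5 - 1*12996 - 342) - (-143)*I*√51 = (5 - 12996 - 342) - (-143)*I*√51 = -13333 + 143*I*√51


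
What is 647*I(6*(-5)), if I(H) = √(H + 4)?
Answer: 647*I*√26 ≈ 3299.1*I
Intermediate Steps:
I(H) = √(4 + H)
647*I(6*(-5)) = 647*√(4 + 6*(-5)) = 647*√(4 - 30) = 647*√(-26) = 647*(I*√26) = 647*I*√26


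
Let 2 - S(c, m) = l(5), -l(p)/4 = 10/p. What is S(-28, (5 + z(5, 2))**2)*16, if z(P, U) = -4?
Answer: 160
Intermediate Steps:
l(p) = -40/p
S(c, m) = 10 (S(c, m) = 2 - (-40)/5 = 2 - 1*(-8) = 2 + 8 = 10)
S(-28, (5 + z(5, 2))**2)*16 = 10*16 = 160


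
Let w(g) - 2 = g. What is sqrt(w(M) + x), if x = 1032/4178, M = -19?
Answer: I*sqrt(73108733)/2089 ≈ 4.093*I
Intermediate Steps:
w(g) = 2 + g
x = 516/2089 (x = 1032*(1/4178) = 516/2089 ≈ 0.24701)
sqrt(w(M) + x) = sqrt((2 - 19) + 516/2089) = sqrt(-17 + 516/2089) = sqrt(-34997/2089) = I*sqrt(73108733)/2089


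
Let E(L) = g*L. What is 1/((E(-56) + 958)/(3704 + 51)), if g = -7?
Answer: 751/270 ≈ 2.7815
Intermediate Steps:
E(L) = -7*L
1/((E(-56) + 958)/(3704 + 51)) = 1/((-7*(-56) + 958)/(3704 + 51)) = 1/((392 + 958)/3755) = 1/(1350*(1/3755)) = 1/(270/751) = 751/270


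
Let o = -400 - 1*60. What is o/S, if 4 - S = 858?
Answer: 230/427 ≈ 0.53864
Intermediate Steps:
S = -854 (S = 4 - 1*858 = 4 - 858 = -854)
o = -460 (o = -400 - 60 = -460)
o/S = -460/(-854) = -460*(-1/854) = 230/427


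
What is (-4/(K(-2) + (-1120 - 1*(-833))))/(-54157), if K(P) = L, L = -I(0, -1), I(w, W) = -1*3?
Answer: -1/3845147 ≈ -2.6007e-7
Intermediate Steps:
I(w, W) = -3
L = 3 (L = -1*(-3) = 3)
K(P) = 3
(-4/(K(-2) + (-1120 - 1*(-833))))/(-54157) = (-4/(3 + (-1120 - 1*(-833))))/(-54157) = (-4/(3 + (-1120 + 833)))*(-1/54157) = (-4/(3 - 287))*(-1/54157) = (-4/(-284))*(-1/54157) = -1/284*(-4)*(-1/54157) = (1/71)*(-1/54157) = -1/3845147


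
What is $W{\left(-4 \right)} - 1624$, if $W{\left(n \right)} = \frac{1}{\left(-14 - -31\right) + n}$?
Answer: $- \frac{21111}{13} \approx -1623.9$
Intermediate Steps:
$W{\left(n \right)} = \frac{1}{17 + n}$ ($W{\left(n \right)} = \frac{1}{\left(-14 + 31\right) + n} = \frac{1}{17 + n}$)
$W{\left(-4 \right)} - 1624 = \frac{1}{17 - 4} - 1624 = \frac{1}{13} - 1624 = - \frac{21111}{13}$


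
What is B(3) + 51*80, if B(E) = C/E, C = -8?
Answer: 12232/3 ≈ 4077.3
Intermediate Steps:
B(E) = -8/E
B(3) + 51*80 = -8/3 + 51*80 = -8*⅓ + 4080 = -8/3 + 4080 = 12232/3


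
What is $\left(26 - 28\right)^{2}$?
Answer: $4$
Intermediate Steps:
$\left(26 - 28\right)^{2} = \left(-2\right)^{2} = 4$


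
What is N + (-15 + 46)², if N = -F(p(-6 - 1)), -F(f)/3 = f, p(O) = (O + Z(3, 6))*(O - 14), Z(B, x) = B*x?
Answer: 268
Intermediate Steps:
p(O) = (-14 + O)*(18 + O) (p(O) = (O + 3*6)*(O - 14) = (O + 18)*(-14 + O) = (18 + O)*(-14 + O) = (-14 + O)*(18 + O))
F(f) = -3*f
N = -693 (N = -(-3)*(-252 + (-6 - 1)² + 4*(-6 - 1)) = -(-3)*(-252 + (-7)² + 4*(-7)) = -(-3)*(-252 + 49 - 28) = -(-3)*(-231) = -1*693 = -693)
N + (-15 + 46)² = -693 + (-15 + 46)² = -693 + 31² = -693 + 961 = 268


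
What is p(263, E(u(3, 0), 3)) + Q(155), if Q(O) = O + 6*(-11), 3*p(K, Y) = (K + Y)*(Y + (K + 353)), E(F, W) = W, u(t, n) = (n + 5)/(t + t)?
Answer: 164921/3 ≈ 54974.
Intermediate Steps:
u(t, n) = (5 + n)/(2*t) (u(t, n) = (5 + n)/((2*t)) = (5 + n)*(1/(2*t)) = (5 + n)/(2*t))
p(K, Y) = (K + Y)*(353 + K + Y)/3 (p(K, Y) = ((K + Y)*(Y + (K + 353)))/3 = ((K + Y)*(Y + (353 + K)))/3 = ((K + Y)*(353 + K + Y))/3 = (K + Y)*(353 + K + Y)/3)
Q(O) = -66 + O (Q(O) = O - 66 = -66 + O)
p(263, E(u(3, 0), 3)) + Q(155) = ((⅓)*263² + (⅓)*3² + (353/3)*263 + (353/3)*3 + (⅔)*263*3) + (-66 + 155) = ((⅓)*69169 + (⅓)*9 + 92839/3 + 353 + 526) + 89 = (69169/3 + 3 + 92839/3 + 353 + 526) + 89 = 164654/3 + 89 = 164921/3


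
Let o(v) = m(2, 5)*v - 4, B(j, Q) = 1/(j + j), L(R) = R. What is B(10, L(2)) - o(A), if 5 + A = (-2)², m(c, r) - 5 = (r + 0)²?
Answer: 681/20 ≈ 34.050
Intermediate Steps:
B(j, Q) = 1/(2*j)
m(c, r) = 5 + r² (m(c, r) = 5 + (r + 0)² = 5 + r²)
A = -1 (A = -5 + (-2)² = -5 + 4 = -1)
o(v) = -4 + 30*v (o(v) = (5 + 5²)*v - 4 = (5 + 25)*v - 4 = 30*v - 4 = -4 + 30*v)
B(10, L(2)) - o(A) = (½)/10 - (-4 + 30*(-1)) = (½)*(⅒) - (-4 - 30) = 1/20 - 1*(-34) = 1/20 + 34 = 681/20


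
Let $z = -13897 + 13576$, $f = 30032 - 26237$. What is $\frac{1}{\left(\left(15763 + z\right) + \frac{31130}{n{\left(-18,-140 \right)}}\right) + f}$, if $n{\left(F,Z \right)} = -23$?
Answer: $\frac{23}{411321} \approx 5.5917 \cdot 10^{-5}$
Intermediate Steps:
$f = 3795$ ($f = 30032 - 26237 = 3795$)
$z = -321$
$\frac{1}{\left(\left(15763 + z\right) + \frac{31130}{n{\left(-18,-140 \right)}}\right) + f} = \frac{1}{\left(\left(15763 - 321\right) + \frac{31130}{-23}\right) + 3795} = \frac{1}{\left(15442 + 31130 \left(- \frac{1}{23}\right)\right) + 3795} = \frac{1}{\left(15442 - \frac{31130}{23}\right) + 3795} = \frac{1}{\frac{324036}{23} + 3795} = \frac{1}{\frac{411321}{23}} = \frac{23}{411321}$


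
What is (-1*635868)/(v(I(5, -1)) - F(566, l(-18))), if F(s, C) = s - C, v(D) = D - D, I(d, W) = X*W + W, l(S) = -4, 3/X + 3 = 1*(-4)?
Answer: 105978/95 ≈ 1115.6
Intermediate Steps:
X = -3/7 (X = 3/(-3 + 1*(-4)) = 3/(-3 - 4) = 3/(-7) = 3*(-1/7) = -3/7 ≈ -0.42857)
I(d, W) = 4*W/7 (I(d, W) = -3*W/7 + W = 4*W/7)
v(D) = 0
(-1*635868)/(v(I(5, -1)) - F(566, l(-18))) = (-1*635868)/(0 - (566 - 1*(-4))) = -635868/(0 - (566 + 4)) = -635868/(0 - 1*570) = -635868/(0 - 570) = -635868/(-570) = -635868*(-1/570) = 105978/95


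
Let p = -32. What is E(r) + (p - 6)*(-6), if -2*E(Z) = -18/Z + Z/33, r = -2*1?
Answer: 14753/66 ≈ 223.53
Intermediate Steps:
r = -2
E(Z) = 9/Z - Z/66 (E(Z) = -(-18/Z + Z/33)/2 = 9/Z - Z/66)
E(r) + (p - 6)*(-6) = (9/(-2) - 1/66*(-2)) + (-32 - 6)*(-6) = (9*(-½) + 1/33) - 38*(-6) = (-9/2 + 1/33) + 228 = -295/66 + 228 = 14753/66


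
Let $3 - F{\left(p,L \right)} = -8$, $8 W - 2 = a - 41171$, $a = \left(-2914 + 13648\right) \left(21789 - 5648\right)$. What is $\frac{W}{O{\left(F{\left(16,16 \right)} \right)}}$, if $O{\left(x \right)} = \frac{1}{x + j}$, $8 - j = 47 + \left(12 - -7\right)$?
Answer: $- \frac{8141167275}{8} \approx -1.0176 \cdot 10^{9}$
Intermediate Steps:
$a = 173257494$ ($a = 10734 \cdot 16141 = 173257494$)
$W = \frac{173216325}{8}$ ($W = \frac{1}{4} + \frac{173257494 - 41171}{8} = \frac{1}{4} + \frac{1}{8} \cdot 173216323 = \frac{1}{4} + \frac{173216323}{8} = \frac{173216325}{8} \approx 2.1652 \cdot 10^{7}$)
$F{\left(p,L \right)} = 11$ ($F{\left(p,L \right)} = 3 - -8 = 3 + 8 = 11$)
$j = -58$ ($j = 8 - \left(47 + \left(12 - -7\right)\right) = 8 - \left(47 + \left(12 + 7\right)\right) = 8 - \left(47 + 19\right) = 8 - 66 = -58$)
$O{\left(x \right)} = \frac{1}{-58 + x}$ ($O{\left(x \right)} = \frac{1}{x - 58} = \frac{1}{-58 + x}$)
$\frac{W}{O{\left(F{\left(16,16 \right)} \right)}} = \frac{173216325}{8 \frac{1}{-58 + 11}} = \frac{173216325}{8 \frac{1}{-47}} = \frac{173216325}{8 \left(- \frac{1}{47}\right)} = \frac{173216325}{8} \left(-47\right) = - \frac{8141167275}{8}$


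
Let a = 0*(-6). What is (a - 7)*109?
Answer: -763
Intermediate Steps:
a = 0
(a - 7)*109 = (0 - 7)*109 = -7*109 = -763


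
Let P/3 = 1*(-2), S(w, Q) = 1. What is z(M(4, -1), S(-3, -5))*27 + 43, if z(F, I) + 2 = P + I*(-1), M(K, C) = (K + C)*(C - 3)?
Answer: -200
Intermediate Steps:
P = -6 (P = 3*(1*(-2)) = 3*(-2) = -6)
M(K, C) = (-3 + C)*(C + K) (M(K, C) = (C + K)*(-3 + C) = (-3 + C)*(C + K))
z(F, I) = -8 - I (z(F, I) = -2 + (-6 + I*(-1)) = -2 + (-6 - I) = -8 - I)
z(M(4, -1), S(-3, -5))*27 + 43 = (-8 - 1*1)*27 + 43 = (-8 - 1)*27 + 43 = -9*27 + 43 = -243 + 43 = -200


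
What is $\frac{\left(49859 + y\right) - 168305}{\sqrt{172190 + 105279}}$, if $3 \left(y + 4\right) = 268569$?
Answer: $- \frac{28927 \sqrt{277469}}{277469} \approx -54.916$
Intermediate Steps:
$y = 89519$ ($y = -4 + \frac{1}{3} \cdot 268569 = -4 + 89523 = 89519$)
$\frac{\left(49859 + y\right) - 168305}{\sqrt{172190 + 105279}} = \frac{\left(49859 + 89519\right) - 168305}{\sqrt{172190 + 105279}} = \frac{139378 - 168305}{\sqrt{277469}} = - 28927 \frac{\sqrt{277469}}{277469} = - \frac{28927 \sqrt{277469}}{277469}$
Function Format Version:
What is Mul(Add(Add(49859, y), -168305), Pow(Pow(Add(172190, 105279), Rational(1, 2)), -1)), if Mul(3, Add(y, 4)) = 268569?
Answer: Mul(Rational(-28927, 277469), Pow(277469, Rational(1, 2))) ≈ -54.916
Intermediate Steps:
y = 89519 (y = Add(-4, Mul(Rational(1, 3), 268569)) = Add(-4, 89523) = 89519)
Mul(Add(Add(49859, y), -168305), Pow(Pow(Add(172190, 105279), Rational(1, 2)), -1)) = Mul(Add(Add(49859, 89519), -168305), Pow(Pow(Add(172190, 105279), Rational(1, 2)), -1)) = Mul(Add(139378, -168305), Pow(Pow(277469, Rational(1, 2)), -1)) = Mul(-28927, Mul(Rational(1, 277469), Pow(277469, Rational(1, 2)))) = Mul(Rational(-28927, 277469), Pow(277469, Rational(1, 2)))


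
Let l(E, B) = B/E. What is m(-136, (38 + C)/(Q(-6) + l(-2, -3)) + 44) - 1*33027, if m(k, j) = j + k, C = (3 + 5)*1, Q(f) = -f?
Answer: -496693/15 ≈ -33113.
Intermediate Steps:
C = 8 (C = 8*1 = 8)
m(-136, (38 + C)/(Q(-6) + l(-2, -3)) + 44) - 1*33027 = (((38 + 8)/(-1*(-6) - 3/(-2)) + 44) - 136) - 1*33027 = ((46/(6 - 3*(-1/2)) + 44) - 136) - 33027 = ((46/(6 + 3/2) + 44) - 136) - 33027 = ((46/(15/2) + 44) - 136) - 33027 = ((46*(2/15) + 44) - 136) - 33027 = ((92/15 + 44) - 136) - 33027 = (752/15 - 136) - 33027 = -1288/15 - 33027 = -496693/15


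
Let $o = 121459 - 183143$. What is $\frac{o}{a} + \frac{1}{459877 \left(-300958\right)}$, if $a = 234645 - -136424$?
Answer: $- \frac{8537291497418613}{51357308516275454} \approx -0.16623$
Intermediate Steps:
$o = -61684$ ($o = 121459 - 183143 = -61684$)
$a = 371069$ ($a = 234645 + 136424 = 371069$)
$\frac{o}{a} + \frac{1}{459877 \left(-300958\right)} = - \frac{61684}{371069} + \frac{1}{459877 \left(-300958\right)} = \left(-61684\right) \frac{1}{371069} + \frac{1}{459877} \left(- \frac{1}{300958}\right) = - \frac{61684}{371069} - \frac{1}{138403662166} = - \frac{8537291497418613}{51357308516275454}$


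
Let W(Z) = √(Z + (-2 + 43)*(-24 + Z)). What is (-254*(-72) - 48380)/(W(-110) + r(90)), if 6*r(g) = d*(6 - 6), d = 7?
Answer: 15046*I*√1401/1401 ≈ 401.98*I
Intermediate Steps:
W(Z) = √(-984 + 42*Z) (W(Z) = √(Z + 41*(-24 + Z)) = √(Z + (-984 + 41*Z)) = √(-984 + 42*Z))
r(g) = 0 (r(g) = (7*(6 - 6))/6 = (7*0)/6 = (⅙)*0 = 0)
(-254*(-72) - 48380)/(W(-110) + r(90)) = (-254*(-72) - 48380)/(√(-984 + 42*(-110)) + 0) = (18288 - 48380)/(√(-984 - 4620) + 0) = -30092/(√(-5604) + 0) = -30092/(2*I*√1401 + 0) = -30092*(-I*√1401/2802) = -(-15046)*I*√1401/1401 = 15046*I*√1401/1401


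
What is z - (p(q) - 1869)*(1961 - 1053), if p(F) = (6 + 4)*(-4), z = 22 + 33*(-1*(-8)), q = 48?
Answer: 1733658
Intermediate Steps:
z = 286 (z = 22 + 33*8 = 22 + 264 = 286)
p(F) = -40 (p(F) = 10*(-4) = -40)
z - (p(q) - 1869)*(1961 - 1053) = 286 - (-40 - 1869)*(1961 - 1053) = 286 - (-1909)*908 = 286 - 1*(-1733372) = 286 + 1733372 = 1733658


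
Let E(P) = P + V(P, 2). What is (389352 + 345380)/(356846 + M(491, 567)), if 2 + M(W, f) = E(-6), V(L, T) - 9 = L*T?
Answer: 734732/356835 ≈ 2.0590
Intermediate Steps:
V(L, T) = 9 + L*T
E(P) = 9 + 3*P (E(P) = P + (9 + P*2) = P + (9 + 2*P) = 9 + 3*P)
M(W, f) = -11 (M(W, f) = -2 + (9 + 3*(-6)) = -2 + (9 - 18) = -2 - 9 = -11)
(389352 + 345380)/(356846 + M(491, 567)) = (389352 + 345380)/(356846 - 11) = 734732/356835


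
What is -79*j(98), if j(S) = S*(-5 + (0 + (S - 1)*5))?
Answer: -3716160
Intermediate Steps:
j(S) = S*(-10 + 5*S) (j(S) = S*(-5 + (0 + (-1 + S)*5)) = S*(-5 + (0 + (-5 + 5*S))) = S*(-5 + (-5 + 5*S)) = S*(-10 + 5*S))
-79*j(98) = -395*98*(-2 + 98) = -395*98*96 = -79*47040 = -3716160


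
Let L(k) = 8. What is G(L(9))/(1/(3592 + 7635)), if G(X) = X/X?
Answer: 11227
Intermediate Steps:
G(X) = 1
G(L(9))/(1/(3592 + 7635)) = 1/1/(3592 + 7635) = 1/1/11227 = 1/(1/11227) = 1*11227 = 11227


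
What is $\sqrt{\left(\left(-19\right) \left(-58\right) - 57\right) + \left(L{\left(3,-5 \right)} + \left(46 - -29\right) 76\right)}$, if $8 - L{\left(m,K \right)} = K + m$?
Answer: $\sqrt{6755} \approx 82.189$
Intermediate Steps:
$L{\left(m,K \right)} = 8 - K - m$ ($L{\left(m,K \right)} = 8 - \left(K + m\right) = 8 - K - m$)
$\sqrt{\left(\left(-19\right) \left(-58\right) - 57\right) + \left(L{\left(3,-5 \right)} + \left(46 - -29\right) 76\right)} = \sqrt{\left(\left(-19\right) \left(-58\right) - 57\right) + \left(\left(8 - -5 - 3\right) + \left(46 - -29\right) 76\right)} = \sqrt{\left(1102 - 57\right) + \left(\left(8 + 5 - 3\right) + \left(46 + 29\right) 76\right)} = \sqrt{1045 + \left(10 + 75 \cdot 76\right)} = \sqrt{1045 + \left(10 + 5700\right)} = \sqrt{1045 + 5710} = \sqrt{6755}$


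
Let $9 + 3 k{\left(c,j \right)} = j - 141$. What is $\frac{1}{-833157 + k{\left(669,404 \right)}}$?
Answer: $- \frac{3}{2499217} \approx -1.2004 \cdot 10^{-6}$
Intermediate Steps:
$k{\left(c,j \right)} = -50 + \frac{j}{3}$ ($k{\left(c,j \right)} = -3 + \frac{j - 141}{3} = -3 + \frac{-141 + j}{3} = -3 + \left(-47 + \frac{j}{3}\right) = -50 + \frac{j}{3}$)
$\frac{1}{-833157 + k{\left(669,404 \right)}} = \frac{1}{-833157 + \left(-50 + \frac{1}{3} \cdot 404\right)} = \frac{1}{-833157 + \left(-50 + \frac{404}{3}\right)} = \frac{1}{-833157 + \frac{254}{3}} = \frac{1}{- \frac{2499217}{3}} = - \frac{3}{2499217}$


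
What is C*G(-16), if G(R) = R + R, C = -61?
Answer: 1952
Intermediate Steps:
G(R) = 2*R
C*G(-16) = -122*(-16) = -61*(-32) = 1952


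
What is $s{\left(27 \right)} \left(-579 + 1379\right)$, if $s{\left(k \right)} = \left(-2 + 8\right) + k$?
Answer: $26400$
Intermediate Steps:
$s{\left(k \right)} = 6 + k$
$s{\left(27 \right)} \left(-579 + 1379\right) = \left(6 + 27\right) \left(-579 + 1379\right) = 33 \cdot 800 = 26400$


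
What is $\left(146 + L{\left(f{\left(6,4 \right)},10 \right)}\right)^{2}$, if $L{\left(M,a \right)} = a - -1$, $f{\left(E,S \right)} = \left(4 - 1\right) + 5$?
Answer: $24649$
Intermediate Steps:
$f{\left(E,S \right)} = 8$ ($f{\left(E,S \right)} = 3 + 5 = 8$)
$L{\left(M,a \right)} = 1 + a$ ($L{\left(M,a \right)} = a + 1 = 1 + a$)
$\left(146 + L{\left(f{\left(6,4 \right)},10 \right)}\right)^{2} = \left(146 + \left(1 + 10\right)\right)^{2} = \left(146 + 11\right)^{2} = 157^{2} = 24649$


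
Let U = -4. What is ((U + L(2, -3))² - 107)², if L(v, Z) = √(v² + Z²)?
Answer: 6916 + 1248*√13 ≈ 11416.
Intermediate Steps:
L(v, Z) = √(Z² + v²)
((U + L(2, -3))² - 107)² = ((-4 + √((-3)² + 2²))² - 107)² = ((-4 + √(9 + 4))² - 107)² = ((-4 + √13)² - 107)² = (-107 + (-4 + √13)²)²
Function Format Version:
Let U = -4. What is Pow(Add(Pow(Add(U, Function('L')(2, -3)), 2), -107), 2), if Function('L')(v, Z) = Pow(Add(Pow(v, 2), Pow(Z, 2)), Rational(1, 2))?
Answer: Add(6916, Mul(1248, Pow(13, Rational(1, 2)))) ≈ 11416.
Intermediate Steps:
Function('L')(v, Z) = Pow(Add(Pow(Z, 2), Pow(v, 2)), Rational(1, 2))
Pow(Add(Pow(Add(U, Function('L')(2, -3)), 2), -107), 2) = Pow(Add(Pow(Add(-4, Pow(Add(Pow(-3, 2), Pow(2, 2)), Rational(1, 2))), 2), -107), 2) = Pow(Add(Pow(Add(-4, Pow(Add(9, 4), Rational(1, 2))), 2), -107), 2) = Pow(Add(Pow(Add(-4, Pow(13, Rational(1, 2))), 2), -107), 2) = Pow(Add(-107, Pow(Add(-4, Pow(13, Rational(1, 2))), 2)), 2)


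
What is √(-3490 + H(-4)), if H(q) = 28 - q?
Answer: I*√3458 ≈ 58.805*I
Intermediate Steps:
√(-3490 + H(-4)) = √(-3490 + (28 - 1*(-4))) = √(-3490 + (28 + 4)) = √(-3490 + 32) = √(-3458) = I*√3458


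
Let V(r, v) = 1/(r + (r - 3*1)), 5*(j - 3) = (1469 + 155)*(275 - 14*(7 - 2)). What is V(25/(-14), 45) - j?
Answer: -3063009/46 ≈ -66587.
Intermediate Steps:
j = 66587 (j = 3 + ((1469 + 155)*(275 - 14*(7 - 2)))/5 = 3 + (1624*(275 - 14*5))/5 = 3 + (1624*(275 - 70))/5 = 3 + (1624*205)/5 = 3 + (1/5)*332920 = 3 + 66584 = 66587)
V(r, v) = 1/(-3 + 2*r) (V(r, v) = 1/(r + (r - 3)) = 1/(r + (-3 + r)) = 1/(-3 + 2*r))
V(25/(-14), 45) - j = 1/(-3 + 2*(25/(-14))) - 1*66587 = 1/(-3 + 2*(25*(-1/14))) - 66587 = 1/(-3 + 2*(-25/14)) - 66587 = 1/(-3 - 25/7) - 66587 = 1/(-46/7) - 66587 = -7/46 - 66587 = -3063009/46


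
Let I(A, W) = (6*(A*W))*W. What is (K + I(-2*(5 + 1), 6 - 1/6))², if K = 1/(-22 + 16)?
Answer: 216119401/36 ≈ 6.0033e+6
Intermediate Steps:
I(A, W) = 6*A*W² (I(A, W) = (6*A*W)*W = 6*A*W²)
K = -⅙ (K = 1/(-6) = -⅙ ≈ -0.16667)
(K + I(-2*(5 + 1), 6 - 1/6))² = (-⅙ + 6*(-2*(5 + 1))*(6 - 1/6)²)² = (-⅙ + 6*(-2*6)*(6 - 1*⅙)²)² = (-⅙ + 6*(-12)*(6 - ⅙)²)² = (-⅙ + 6*(-12)*(35/6)²)² = (-⅙ + 6*(-12)*(1225/36))² = (-⅙ - 2450)² = (-14701/6)² = 216119401/36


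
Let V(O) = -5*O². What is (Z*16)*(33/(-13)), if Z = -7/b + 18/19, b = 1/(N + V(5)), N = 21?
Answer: -7312800/247 ≈ -29606.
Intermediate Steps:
b = -1/104 (b = 1/(21 - 5*5²) = 1/(21 - 5*25) = 1/(21 - 125) = 1/(-104) = -1/104 ≈ -0.0096154)
Z = 13850/19 (Z = -7/(-1/104) + 18/19 = -7*(-104) + 18*(1/19) = 728 + 18/19 = 13850/19 ≈ 728.95)
(Z*16)*(33/(-13)) = ((13850/19)*16)*(33/(-13)) = 221600*(33*(-1/13))/19 = (221600/19)*(-33/13) = -7312800/247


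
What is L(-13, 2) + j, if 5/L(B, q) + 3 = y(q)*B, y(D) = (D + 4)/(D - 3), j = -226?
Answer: -3389/15 ≈ -225.93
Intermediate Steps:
y(D) = (4 + D)/(-3 + D)
L(B, q) = 5/(-3 + B*(4 + q)/(-3 + q)) (L(B, q) = 5/(-3 + ((4 + q)/(-3 + q))*B) = 5/(-3 + B*(4 + q)/(-3 + q)))
L(-13, 2) + j = 5*(-3 + 2)/(9 - 3*2 - 13*(4 + 2)) - 226 = 5*(-1)/(9 - 6 - 13*6) - 226 = 5*(-1)/(9 - 6 - 78) - 226 = 5*(-1)/(-75) - 226 = 5*(-1/75)*(-1) - 226 = 1/15 - 226 = -3389/15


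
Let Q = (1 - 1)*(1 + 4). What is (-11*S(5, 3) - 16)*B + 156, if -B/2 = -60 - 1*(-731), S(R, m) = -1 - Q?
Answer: 6866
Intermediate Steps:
Q = 0 (Q = 0*5 = 0)
S(R, m) = -1 (S(R, m) = -1 - 1*0 = -1 + 0 = -1)
B = -1342 (B = -2*(-60 - 1*(-731)) = -2*(-60 + 731) = -2*671 = -1342)
(-11*S(5, 3) - 16)*B + 156 = (-11*(-1) - 16)*(-1342) + 156 = (11 - 16)*(-1342) + 156 = -5*(-1342) + 156 = 6710 + 156 = 6866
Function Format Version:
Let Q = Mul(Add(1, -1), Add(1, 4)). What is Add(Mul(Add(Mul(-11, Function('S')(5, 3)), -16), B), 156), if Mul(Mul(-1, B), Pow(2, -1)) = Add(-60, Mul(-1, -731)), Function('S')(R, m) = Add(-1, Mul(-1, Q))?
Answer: 6866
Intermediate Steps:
Q = 0 (Q = Mul(0, 5) = 0)
Function('S')(R, m) = -1 (Function('S')(R, m) = Add(-1, Mul(-1, 0)) = Add(-1, 0) = -1)
B = -1342 (B = Mul(-2, Add(-60, Mul(-1, -731))) = Mul(-2, Add(-60, 731)) = Mul(-2, 671) = -1342)
Add(Mul(Add(Mul(-11, Function('S')(5, 3)), -16), B), 156) = Add(Mul(Add(Mul(-11, -1), -16), -1342), 156) = Add(Mul(Add(11, -16), -1342), 156) = Add(Mul(-5, -1342), 156) = Add(6710, 156) = 6866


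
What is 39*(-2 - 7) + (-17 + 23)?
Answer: -345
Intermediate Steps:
39*(-2 - 7) + (-17 + 23) = 39*(-9) + 6 = -351 + 6 = -345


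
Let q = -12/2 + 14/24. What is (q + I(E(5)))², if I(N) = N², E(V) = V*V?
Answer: 55279225/144 ≈ 3.8388e+5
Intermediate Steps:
E(V) = V²
q = -65/12 (q = -12*½ + 14*(1/24) = -6 + 7/12 = -65/12 ≈ -5.4167)
(q + I(E(5)))² = (-65/12 + (5²)²)² = (-65/12 + 25²)² = (-65/12 + 625)² = (7435/12)² = 55279225/144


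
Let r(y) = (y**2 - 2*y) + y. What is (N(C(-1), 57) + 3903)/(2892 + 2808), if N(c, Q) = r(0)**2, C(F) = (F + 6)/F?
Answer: 1301/1900 ≈ 0.68474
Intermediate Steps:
r(y) = y**2 - y
C(F) = (6 + F)/F
N(c, Q) = 0 (N(c, Q) = (0*(-1 + 0))**2 = (0*(-1))**2 = 0**2 = 0)
(N(C(-1), 57) + 3903)/(2892 + 2808) = (0 + 3903)/(2892 + 2808) = 3903/5700 = 3903*(1/5700) = 1301/1900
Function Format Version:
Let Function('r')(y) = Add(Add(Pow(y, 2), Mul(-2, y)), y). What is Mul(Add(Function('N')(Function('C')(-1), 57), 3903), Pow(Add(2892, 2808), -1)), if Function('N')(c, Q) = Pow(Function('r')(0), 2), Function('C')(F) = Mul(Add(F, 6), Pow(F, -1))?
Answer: Rational(1301, 1900) ≈ 0.68474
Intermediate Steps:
Function('r')(y) = Add(Pow(y, 2), Mul(-1, y))
Function('C')(F) = Mul(Pow(F, -1), Add(6, F)) (Function('C')(F) = Mul(Add(6, F), Pow(F, -1)) = Mul(Pow(F, -1), Add(6, F)))
Function('N')(c, Q) = 0 (Function('N')(c, Q) = Pow(Mul(0, Add(-1, 0)), 2) = Pow(Mul(0, -1), 2) = Pow(0, 2) = 0)
Mul(Add(Function('N')(Function('C')(-1), 57), 3903), Pow(Add(2892, 2808), -1)) = Mul(Add(0, 3903), Pow(Add(2892, 2808), -1)) = Mul(3903, Pow(5700, -1)) = Mul(3903, Rational(1, 5700)) = Rational(1301, 1900)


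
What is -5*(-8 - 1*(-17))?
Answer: -45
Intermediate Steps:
-5*(-8 - 1*(-17)) = -5*(-8 + 17) = -5*9 = -45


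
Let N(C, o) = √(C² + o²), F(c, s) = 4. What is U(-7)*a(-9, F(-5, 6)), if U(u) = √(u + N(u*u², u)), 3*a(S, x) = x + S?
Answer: -5*√(-7 + 7*√2402)/3 ≈ -30.554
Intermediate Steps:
a(S, x) = S/3 + x/3 (a(S, x) = (x + S)/3 = (S + x)/3 = S/3 + x/3)
U(u) = √(u + √(u² + u⁶)) (U(u) = √(u + √((u*u²)² + u²)) = √(u + √((u³)² + u²)) = √(u + √(u⁶ + u²)) = √(u + √(u² + u⁶)))
U(-7)*a(-9, F(-5, 6)) = √(-7 + √((-7)² + (-7)⁶))*((⅓)*(-9) + (⅓)*4) = √(-7 + √(49 + 117649))*(-3 + 4/3) = √(-7 + √117698)*(-5/3) = √(-7 + 7*√2402)*(-5/3) = -5*√(-7 + 7*√2402)/3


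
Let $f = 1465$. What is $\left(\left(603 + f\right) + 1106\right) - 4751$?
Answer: $-1577$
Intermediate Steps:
$\left(\left(603 + f\right) + 1106\right) - 4751 = \left(\left(603 + 1465\right) + 1106\right) - 4751 = \left(2068 + 1106\right) - 4751 = 3174 - 4751 = -1577$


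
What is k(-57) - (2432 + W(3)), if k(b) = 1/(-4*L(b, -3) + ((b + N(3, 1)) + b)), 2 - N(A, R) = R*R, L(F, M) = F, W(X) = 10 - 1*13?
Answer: -279334/115 ≈ -2429.0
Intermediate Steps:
W(X) = -3 (W(X) = 10 - 13 = -3)
N(A, R) = 2 - R**2 (N(A, R) = 2 - R*R = 2 - R**2)
k(b) = 1/(1 - 2*b) (k(b) = 1/(-4*b + ((b + (2 - 1*1**2)) + b)) = 1/(-4*b + ((b + (2 - 1*1)) + b)) = 1/(-4*b + ((b + (2 - 1)) + b)) = 1/(-4*b + ((b + 1) + b)) = 1/(-4*b + ((1 + b) + b)) = 1/(-4*b + (1 + 2*b)) = 1/(1 - 2*b))
k(-57) - (2432 + W(3)) = 1/(1 - 2*(-57)) - (2432 - 3) = 1/(1 + 114) - 1*2429 = 1/115 - 2429 = -279334/115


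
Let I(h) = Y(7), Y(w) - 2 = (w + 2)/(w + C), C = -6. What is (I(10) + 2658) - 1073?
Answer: 1596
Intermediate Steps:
Y(w) = 2 + (2 + w)/(-6 + w) (Y(w) = 2 + (w + 2)/(w - 6) = 2 + (2 + w)/(-6 + w))
I(h) = 11 (I(h) = (-10 + 3*7)/(-6 + 7) = (-10 + 21)/1 = 1*11 = 11)
(I(10) + 2658) - 1073 = (11 + 2658) - 1073 = 2669 - 1073 = 1596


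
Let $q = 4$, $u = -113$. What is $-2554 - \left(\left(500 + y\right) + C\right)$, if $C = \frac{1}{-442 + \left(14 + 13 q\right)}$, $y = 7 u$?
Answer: $- \frac{850887}{376} \approx -2263.0$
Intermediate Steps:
$y = -791$ ($y = 7 \left(-113\right) = -791$)
$C = - \frac{1}{376}$ ($C = \frac{1}{-442 + \left(14 + 13 \cdot 4\right)} = \frac{1}{-442 + \left(14 + 52\right)} = \frac{1}{-442 + 66} = \frac{1}{-376} = - \frac{1}{376} \approx -0.0026596$)
$-2554 - \left(\left(500 + y\right) + C\right) = -2554 - \left(\left(500 - 791\right) - \frac{1}{376}\right) = -2554 - \left(-291 - \frac{1}{376}\right) = -2554 - - \frac{109417}{376} = -2554 + \frac{109417}{376} = - \frac{850887}{376}$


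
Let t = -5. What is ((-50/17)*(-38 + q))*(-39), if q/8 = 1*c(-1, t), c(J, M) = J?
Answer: -89700/17 ≈ -5276.5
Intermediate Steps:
q = -8 (q = 8*(1*(-1)) = 8*(-1) = -8)
((-50/17)*(-38 + q))*(-39) = ((-50/17)*(-38 - 8))*(-39) = (-50*1/17*(-46))*(-39) = -50/17*(-46)*(-39) = (2300/17)*(-39) = -89700/17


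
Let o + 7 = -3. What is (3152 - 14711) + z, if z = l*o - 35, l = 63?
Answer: -12224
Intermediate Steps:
o = -10 (o = -7 - 3 = -10)
z = -665 (z = 63*(-10) - 35 = -630 - 35 = -665)
(3152 - 14711) + z = (3152 - 14711) - 665 = -11559 - 665 = -12224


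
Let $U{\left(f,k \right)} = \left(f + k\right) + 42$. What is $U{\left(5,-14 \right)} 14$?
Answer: $462$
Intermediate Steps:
$U{\left(f,k \right)} = 42 + f + k$
$U{\left(5,-14 \right)} 14 = \left(42 + 5 - 14\right) 14 = 33 \cdot 14 = 462$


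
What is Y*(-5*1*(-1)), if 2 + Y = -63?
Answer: -325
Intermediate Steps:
Y = -65 (Y = -2 - 63 = -65)
Y*(-5*1*(-1)) = -65*(-5*1)*(-1) = -(-325)*(-1) = -65*5 = -325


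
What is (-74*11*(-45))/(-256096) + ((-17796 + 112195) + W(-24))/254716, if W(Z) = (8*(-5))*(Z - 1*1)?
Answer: 1887631903/8153968592 ≈ 0.23150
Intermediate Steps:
W(Z) = 40 - 40*Z (W(Z) = -40*(Z - 1) = -40*(-1 + Z) = 40 - 40*Z)
(-74*11*(-45))/(-256096) + ((-17796 + 112195) + W(-24))/254716 = (-74*11*(-45))/(-256096) + ((-17796 + 112195) + (40 - 40*(-24)))/254716 = -814*(-45)*(-1/256096) + (94399 + (40 + 960))*(1/254716) = 36630*(-1/256096) + (94399 + 1000)*(1/254716) = -18315/128048 + 95399*(1/254716) = -18315/128048 + 95399/254716 = 1887631903/8153968592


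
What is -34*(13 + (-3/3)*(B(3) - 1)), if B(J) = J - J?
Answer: -476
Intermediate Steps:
B(J) = 0
-34*(13 + (-3/3)*(B(3) - 1)) = -34*(13 + (-3/3)*(0 - 1)) = -34*(13 - 3*⅓*(-1)) = -34*(13 - 1*(-1)) = -34*(13 + 1) = -34*14 = -476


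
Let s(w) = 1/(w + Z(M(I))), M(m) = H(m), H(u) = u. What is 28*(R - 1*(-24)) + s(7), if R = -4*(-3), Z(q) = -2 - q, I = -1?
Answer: 6049/6 ≈ 1008.2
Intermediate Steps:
M(m) = m
R = 12
s(w) = 1/(-1 + w) (s(w) = 1/(w + (-2 - 1*(-1))) = 1/(w + (-2 + 1)) = 1/(w - 1) = 1/(-1 + w))
28*(R - 1*(-24)) + s(7) = 28*(12 - 1*(-24)) + 1/(-1 + 7) = 28*(12 + 24) + 1/6 = 28*36 + ⅙ = 1008 + ⅙ = 6049/6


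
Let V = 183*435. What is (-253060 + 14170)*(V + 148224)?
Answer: -54426069810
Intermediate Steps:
V = 79605
(-253060 + 14170)*(V + 148224) = (-253060 + 14170)*(79605 + 148224) = -238890*227829 = -54426069810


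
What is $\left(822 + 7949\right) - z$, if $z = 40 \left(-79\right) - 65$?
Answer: $11996$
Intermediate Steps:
$z = -3225$ ($z = -3160 - 65 = -3225$)
$\left(822 + 7949\right) - z = \left(822 + 7949\right) - -3225 = 8771 + 3225 = 11996$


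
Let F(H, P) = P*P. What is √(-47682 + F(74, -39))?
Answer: 3*I*√5129 ≈ 214.85*I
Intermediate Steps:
F(H, P) = P²
√(-47682 + F(74, -39)) = √(-47682 + (-39)²) = √(-47682 + 1521) = √(-46161) = 3*I*√5129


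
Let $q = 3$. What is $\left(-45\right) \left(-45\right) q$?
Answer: $6075$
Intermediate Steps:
$\left(-45\right) \left(-45\right) q = \left(-45\right) \left(-45\right) 3 = 2025 \cdot 3 = 6075$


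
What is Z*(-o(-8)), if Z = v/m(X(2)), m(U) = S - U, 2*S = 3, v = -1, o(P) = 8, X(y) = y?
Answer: -16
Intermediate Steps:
S = 3/2 (S = (1/2)*3 = 3/2 ≈ 1.5000)
m(U) = 3/2 - U
Z = 2 (Z = -1/(3/2 - 1*2) = -1/(3/2 - 2) = -1/(-1/2) = -1*(-2) = 2)
Z*(-o(-8)) = 2*(-1*8) = 2*(-8) = -16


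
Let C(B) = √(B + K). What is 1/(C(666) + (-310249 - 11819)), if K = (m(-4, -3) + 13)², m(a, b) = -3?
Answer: -161034/51863897929 - √766/103727795858 ≈ -3.1052e-6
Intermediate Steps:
K = 100 (K = (-3 + 13)² = 10² = 100)
C(B) = √(100 + B) (C(B) = √(B + 100) = √(100 + B))
1/(C(666) + (-310249 - 11819)) = 1/(√(100 + 666) + (-310249 - 11819)) = 1/(√766 - 322068) = 1/(-322068 + √766)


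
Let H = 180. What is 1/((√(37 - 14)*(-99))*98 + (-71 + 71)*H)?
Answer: -√23/223146 ≈ -2.1492e-5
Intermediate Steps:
1/((√(37 - 14)*(-99))*98 + (-71 + 71)*H) = 1/((√(37 - 14)*(-99))*98 + (-71 + 71)*180) = 1/((√23*(-99))*98 + 0*180) = 1/(-99*√23*98 + 0) = 1/(-9702*√23 + 0) = 1/(-9702*√23) = -√23/223146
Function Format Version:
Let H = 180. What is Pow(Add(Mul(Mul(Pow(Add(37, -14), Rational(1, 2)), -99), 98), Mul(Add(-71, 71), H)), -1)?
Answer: Mul(Rational(-1, 223146), Pow(23, Rational(1, 2))) ≈ -2.1492e-5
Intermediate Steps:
Pow(Add(Mul(Mul(Pow(Add(37, -14), Rational(1, 2)), -99), 98), Mul(Add(-71, 71), H)), -1) = Pow(Add(Mul(Mul(Pow(Add(37, -14), Rational(1, 2)), -99), 98), Mul(Add(-71, 71), 180)), -1) = Pow(Add(Mul(Mul(Pow(23, Rational(1, 2)), -99), 98), Mul(0, 180)), -1) = Pow(Add(Mul(Mul(-99, Pow(23, Rational(1, 2))), 98), 0), -1) = Pow(Add(Mul(-9702, Pow(23, Rational(1, 2))), 0), -1) = Pow(Mul(-9702, Pow(23, Rational(1, 2))), -1) = Mul(Rational(-1, 223146), Pow(23, Rational(1, 2)))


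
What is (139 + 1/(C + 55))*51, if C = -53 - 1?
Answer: 7140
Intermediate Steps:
C = -54
(139 + 1/(C + 55))*51 = (139 + 1/(-54 + 55))*51 = (139 + 1/1)*51 = (139 + 1)*51 = 140*51 = 7140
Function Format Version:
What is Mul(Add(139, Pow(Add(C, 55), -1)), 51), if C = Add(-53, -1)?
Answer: 7140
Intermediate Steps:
C = -54
Mul(Add(139, Pow(Add(C, 55), -1)), 51) = Mul(Add(139, Pow(Add(-54, 55), -1)), 51) = Mul(Add(139, Pow(1, -1)), 51) = Mul(Add(139, 1), 51) = Mul(140, 51) = 7140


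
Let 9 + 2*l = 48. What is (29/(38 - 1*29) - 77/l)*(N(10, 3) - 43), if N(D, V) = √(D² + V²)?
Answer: 3655/117 - 85*√109/117 ≈ 23.654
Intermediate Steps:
l = 39/2 (l = -9/2 + (½)*48 = -9/2 + 24 = 39/2 ≈ 19.500)
(29/(38 - 1*29) - 77/l)*(N(10, 3) - 43) = (29/(38 - 1*29) - 77/39/2)*(√(10² + 3²) - 43) = (29/(38 - 29) - 77*2/39)*(√(100 + 9) - 43) = (29/9 - 154/39)*(√109 - 43) = (29*(⅑) - 154/39)*(-43 + √109) = (29/9 - 154/39)*(-43 + √109) = -85*(-43 + √109)/117 = 3655/117 - 85*√109/117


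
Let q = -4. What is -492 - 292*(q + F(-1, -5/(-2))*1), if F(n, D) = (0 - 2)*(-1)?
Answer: 92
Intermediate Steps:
F(n, D) = 2 (F(n, D) = -2*(-1) = 2)
-492 - 292*(q + F(-1, -5/(-2))*1) = -492 - 292*(-4 + 2*1) = -492 - 292*(-4 + 2) = -492 - 292*(-2) = -492 + 584 = 92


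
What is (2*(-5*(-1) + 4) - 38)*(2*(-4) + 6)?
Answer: 40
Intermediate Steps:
(2*(-5*(-1) + 4) - 38)*(2*(-4) + 6) = (2*(5 + 4) - 38)*(-8 + 6) = (2*9 - 38)*(-2) = (18 - 38)*(-2) = -20*(-2) = 40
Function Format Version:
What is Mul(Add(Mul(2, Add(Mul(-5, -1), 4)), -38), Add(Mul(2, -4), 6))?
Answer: 40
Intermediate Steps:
Mul(Add(Mul(2, Add(Mul(-5, -1), 4)), -38), Add(Mul(2, -4), 6)) = Mul(Add(Mul(2, Add(5, 4)), -38), Add(-8, 6)) = Mul(Add(Mul(2, 9), -38), -2) = Mul(Add(18, -38), -2) = Mul(-20, -2) = 40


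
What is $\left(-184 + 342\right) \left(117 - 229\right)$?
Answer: $-17696$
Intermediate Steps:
$\left(-184 + 342\right) \left(117 - 229\right) = 158 \left(-112\right) = -17696$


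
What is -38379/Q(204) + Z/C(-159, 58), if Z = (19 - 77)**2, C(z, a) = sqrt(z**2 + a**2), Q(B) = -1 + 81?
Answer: -38379/80 + 3364*sqrt(28645)/28645 ≈ -459.86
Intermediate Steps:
Q(B) = 80
C(z, a) = sqrt(a**2 + z**2)
Z = 3364 (Z = (-58)**2 = 3364)
-38379/Q(204) + Z/C(-159, 58) = -38379/80 + 3364/(sqrt(58**2 + (-159)**2)) = -38379*1/80 + 3364/(sqrt(3364 + 25281)) = -38379/80 + 3364/(sqrt(28645)) = -38379/80 + 3364*(sqrt(28645)/28645) = -38379/80 + 3364*sqrt(28645)/28645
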